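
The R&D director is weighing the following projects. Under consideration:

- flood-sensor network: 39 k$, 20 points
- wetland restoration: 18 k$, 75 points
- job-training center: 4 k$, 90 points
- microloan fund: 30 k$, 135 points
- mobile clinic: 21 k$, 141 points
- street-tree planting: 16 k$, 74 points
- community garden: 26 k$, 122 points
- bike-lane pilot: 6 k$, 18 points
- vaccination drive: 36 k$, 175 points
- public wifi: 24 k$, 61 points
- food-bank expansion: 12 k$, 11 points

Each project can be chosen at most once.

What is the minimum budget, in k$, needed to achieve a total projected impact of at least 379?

59

Look for the lowest-budget combination reaching 379.
wetland restoration + job-training center + mobile clinic + street-tree planting reaches 380 using 59 k$.
No combination under 59 k$ hits 379.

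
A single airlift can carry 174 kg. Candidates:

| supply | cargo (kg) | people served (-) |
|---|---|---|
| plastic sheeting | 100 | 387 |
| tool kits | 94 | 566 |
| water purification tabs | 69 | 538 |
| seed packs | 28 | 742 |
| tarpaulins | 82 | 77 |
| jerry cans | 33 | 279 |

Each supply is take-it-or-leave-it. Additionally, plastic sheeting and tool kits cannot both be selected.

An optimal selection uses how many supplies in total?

3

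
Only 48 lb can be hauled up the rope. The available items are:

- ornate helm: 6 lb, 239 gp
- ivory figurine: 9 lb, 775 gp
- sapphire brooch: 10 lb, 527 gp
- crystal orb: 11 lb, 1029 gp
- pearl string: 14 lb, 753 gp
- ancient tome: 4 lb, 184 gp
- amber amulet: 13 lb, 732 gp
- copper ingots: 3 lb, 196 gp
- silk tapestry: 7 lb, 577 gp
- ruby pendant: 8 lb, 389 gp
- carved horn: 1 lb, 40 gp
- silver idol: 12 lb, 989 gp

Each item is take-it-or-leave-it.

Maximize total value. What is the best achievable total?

Greedy by ratio would take ivory figurine + crystal orb + ancient tome + copper ingots + silk tapestry + carved horn + silver idol: 47 lb used, total 3790.
Replace ancient tome and carved horn with ornate helm: the trade gains 15 net, giving 3805 at 48 lb.

3805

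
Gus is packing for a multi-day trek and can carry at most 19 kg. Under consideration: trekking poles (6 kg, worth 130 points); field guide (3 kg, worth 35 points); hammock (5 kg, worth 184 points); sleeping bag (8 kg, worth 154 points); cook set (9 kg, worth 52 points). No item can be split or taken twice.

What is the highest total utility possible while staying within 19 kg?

Ranking by ratio (utility/kg): hammock 36.80, trekking poles 21.67, sleeping bag 19.25, field guide 11.67.
Taking trekking poles + hammock + sleeping bag: 19 kg used, 468 in utility.
Runner-up field guide + hammock + sleeping bag tops out at 373.

468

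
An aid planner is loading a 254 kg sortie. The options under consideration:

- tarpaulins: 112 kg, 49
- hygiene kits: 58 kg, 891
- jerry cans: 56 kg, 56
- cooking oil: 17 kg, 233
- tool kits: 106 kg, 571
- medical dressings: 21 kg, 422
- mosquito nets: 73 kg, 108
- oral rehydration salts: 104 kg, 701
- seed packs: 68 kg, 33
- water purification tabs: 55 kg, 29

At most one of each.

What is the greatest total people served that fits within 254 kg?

2247

By people served per kg: medical dressings 20.10, hygiene kits 15.36, cooking oil 13.71, oral rehydration salts 6.74 lead.
Hygiene kits + cooking oil + medical dressings + oral rehydration salts uses 200 of the 254 kg and totals 2247.
Next best is hygiene kits + cooking oil + tool kits + medical dressings at 2117 (202 kg) — short by 130.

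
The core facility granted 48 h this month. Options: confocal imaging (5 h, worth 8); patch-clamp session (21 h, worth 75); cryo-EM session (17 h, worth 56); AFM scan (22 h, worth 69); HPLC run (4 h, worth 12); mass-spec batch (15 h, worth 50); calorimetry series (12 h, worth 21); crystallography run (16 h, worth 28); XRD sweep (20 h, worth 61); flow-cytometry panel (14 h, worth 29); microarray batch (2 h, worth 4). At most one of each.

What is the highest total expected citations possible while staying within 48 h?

156

Ranking by ratio (expected citations/h): patch-clamp session 3.57, mass-spec batch 3.33, cryo-EM session 3.29.
Greedy by ratio would take confocal imaging + patch-clamp session + HPLC run + mass-spec batch + microarray batch: 47 h used, total 149.
Dropping confocal imaging and mass-spec batch and microarray batch frees 22 h; slotting in AFM scan (22 h) lifts the total to 156 at 47 h.
Runner-up confocal imaging + patch-clamp session + AFM scan tops out at 152.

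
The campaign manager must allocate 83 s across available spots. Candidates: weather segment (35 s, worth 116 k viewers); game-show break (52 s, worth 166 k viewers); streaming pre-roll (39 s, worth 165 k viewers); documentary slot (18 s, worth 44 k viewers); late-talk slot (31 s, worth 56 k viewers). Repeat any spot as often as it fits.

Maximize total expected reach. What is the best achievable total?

The ratio ordering already packs tightly: 2×streaming pre-roll, 78 s, 330.
Nothing else within 83 s beats 330.

330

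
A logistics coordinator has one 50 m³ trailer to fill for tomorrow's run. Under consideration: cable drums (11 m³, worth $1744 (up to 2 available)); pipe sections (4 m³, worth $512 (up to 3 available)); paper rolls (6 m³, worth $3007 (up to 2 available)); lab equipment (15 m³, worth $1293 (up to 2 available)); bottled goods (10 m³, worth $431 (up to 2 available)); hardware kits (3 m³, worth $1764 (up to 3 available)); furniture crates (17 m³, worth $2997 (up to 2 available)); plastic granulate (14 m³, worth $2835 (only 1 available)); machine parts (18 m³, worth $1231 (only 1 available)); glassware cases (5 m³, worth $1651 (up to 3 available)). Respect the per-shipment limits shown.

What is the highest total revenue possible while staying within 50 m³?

2×paper rolls + 3×hardware kits + plastic granulate + 3×glassware cases uses 50 of the 50 m³ and totals 19094.
Nothing else within 50 m³ beats 19094.

19094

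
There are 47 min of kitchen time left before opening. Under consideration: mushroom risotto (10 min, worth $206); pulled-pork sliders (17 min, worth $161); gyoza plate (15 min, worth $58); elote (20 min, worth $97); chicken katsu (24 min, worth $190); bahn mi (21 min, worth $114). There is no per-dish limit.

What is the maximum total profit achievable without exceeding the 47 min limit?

By profit per min: mushroom risotto 20.60, pulled-pork sliders 9.47, chicken katsu 7.92 lead.
Taking 4×mushroom risotto: 40 min used, 824 in profit.

824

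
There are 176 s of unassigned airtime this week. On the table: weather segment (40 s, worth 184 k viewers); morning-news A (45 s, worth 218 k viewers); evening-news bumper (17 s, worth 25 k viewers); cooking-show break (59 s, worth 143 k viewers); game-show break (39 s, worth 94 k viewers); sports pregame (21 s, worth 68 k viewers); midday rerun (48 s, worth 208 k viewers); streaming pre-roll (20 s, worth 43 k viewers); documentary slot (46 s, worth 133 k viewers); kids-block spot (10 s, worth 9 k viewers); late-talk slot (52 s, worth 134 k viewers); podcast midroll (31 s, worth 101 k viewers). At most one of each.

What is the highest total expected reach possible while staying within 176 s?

721

By expected reach per s: morning-news A 4.84, weather segment 4.60, midday rerun 4.33, podcast midroll 3.26 lead.
Taking the top-ratio spots first gives weather segment + morning-news A + midday rerun + kids-block spot + podcast midroll for 720 (174 s).
Replace kids-block spot and podcast midroll with sports pregame + streaming pre-roll: the trade gains 1 net, giving 721 at 174 s.
The closest alternative, weather segment + morning-news A + midday rerun + kids-block spot + podcast midroll, reaches only 720.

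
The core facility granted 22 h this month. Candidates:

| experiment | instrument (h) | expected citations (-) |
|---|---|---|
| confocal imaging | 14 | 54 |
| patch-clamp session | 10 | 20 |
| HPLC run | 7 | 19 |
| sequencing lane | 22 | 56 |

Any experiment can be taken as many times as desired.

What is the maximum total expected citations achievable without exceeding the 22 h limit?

73

Ranking by ratio (expected citations/h): confocal imaging 3.86, HPLC run 2.71, sequencing lane 2.55, patch-clamp session 2.00.
Best packing: confocal imaging + HPLC run — 21 h, 73 total.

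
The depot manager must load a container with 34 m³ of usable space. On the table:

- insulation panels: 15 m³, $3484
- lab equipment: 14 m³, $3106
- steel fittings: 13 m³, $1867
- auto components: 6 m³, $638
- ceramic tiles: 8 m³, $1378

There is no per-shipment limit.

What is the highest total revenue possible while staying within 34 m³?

2×insulation panels uses 30 of the 34 m³ and totals 6968.
Every other selection either busts 34 m³ or fails to beat 6968.

6968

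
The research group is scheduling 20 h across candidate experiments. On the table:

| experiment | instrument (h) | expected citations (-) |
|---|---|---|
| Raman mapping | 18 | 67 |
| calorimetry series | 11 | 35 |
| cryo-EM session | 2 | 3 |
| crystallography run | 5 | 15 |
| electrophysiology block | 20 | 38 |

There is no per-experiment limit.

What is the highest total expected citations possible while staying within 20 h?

70

Best packing: Raman mapping + cryo-EM session — 20 h, 70 total.
That's the maximum — no swap from here does better than 70.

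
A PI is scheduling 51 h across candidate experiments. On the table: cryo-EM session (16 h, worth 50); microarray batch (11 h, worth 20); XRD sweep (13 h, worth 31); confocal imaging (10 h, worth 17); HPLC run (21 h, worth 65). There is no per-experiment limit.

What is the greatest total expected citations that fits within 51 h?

Best packing: 3×cryo-EM session — 48 h, 150 total.
No other feasible combination exceeds 150.

150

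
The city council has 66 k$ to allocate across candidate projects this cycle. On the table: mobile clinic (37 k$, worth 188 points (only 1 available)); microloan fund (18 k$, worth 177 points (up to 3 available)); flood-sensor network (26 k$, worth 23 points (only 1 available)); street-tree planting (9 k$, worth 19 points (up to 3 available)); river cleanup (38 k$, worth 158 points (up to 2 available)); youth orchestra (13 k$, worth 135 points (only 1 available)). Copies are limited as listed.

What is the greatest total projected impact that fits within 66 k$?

550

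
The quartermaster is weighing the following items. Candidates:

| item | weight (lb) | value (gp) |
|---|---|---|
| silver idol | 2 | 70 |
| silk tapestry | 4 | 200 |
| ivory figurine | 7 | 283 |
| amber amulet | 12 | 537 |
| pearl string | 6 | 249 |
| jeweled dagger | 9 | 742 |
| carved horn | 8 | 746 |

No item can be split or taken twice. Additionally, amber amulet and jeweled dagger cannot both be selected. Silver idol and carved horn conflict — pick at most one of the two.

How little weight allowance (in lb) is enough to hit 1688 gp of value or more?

21

Minimise lb subject to total value ≥ 1688.
Taking silk tapestry + jeweled dagger + carved horn gives 1688 (≥ 1688) for 21 lb.
Any bundle with less than 21 lb falls short of 1688.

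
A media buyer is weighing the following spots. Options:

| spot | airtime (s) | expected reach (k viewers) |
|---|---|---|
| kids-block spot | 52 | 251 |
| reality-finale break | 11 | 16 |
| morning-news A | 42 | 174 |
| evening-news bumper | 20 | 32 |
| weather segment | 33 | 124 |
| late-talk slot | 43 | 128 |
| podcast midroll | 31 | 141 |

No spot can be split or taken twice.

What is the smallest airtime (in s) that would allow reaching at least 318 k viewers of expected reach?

Need the lightest bundle worth ≥ 318.
kids-block spot + podcast midroll reaches 392 using 83 s.
No combination under 83 s hits 318.

83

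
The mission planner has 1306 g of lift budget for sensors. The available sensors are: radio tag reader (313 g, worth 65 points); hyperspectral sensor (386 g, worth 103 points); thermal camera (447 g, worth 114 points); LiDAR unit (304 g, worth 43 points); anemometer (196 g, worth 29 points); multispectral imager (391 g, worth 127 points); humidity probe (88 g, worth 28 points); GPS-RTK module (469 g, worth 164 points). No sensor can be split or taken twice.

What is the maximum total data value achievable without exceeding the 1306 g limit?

The ratio heuristic lands on radio tag reader + multispectral imager + humidity probe + GPS-RTK module (384) but leaves 45 g idle.
The 401 g tied up in radio tag reader and humidity probe is better spent on hyperspectral sensor — total rises to 394 (1246 g).
Runner-up radio tag reader + multispectral imager + humidity probe + GPS-RTK module tops out at 384.

394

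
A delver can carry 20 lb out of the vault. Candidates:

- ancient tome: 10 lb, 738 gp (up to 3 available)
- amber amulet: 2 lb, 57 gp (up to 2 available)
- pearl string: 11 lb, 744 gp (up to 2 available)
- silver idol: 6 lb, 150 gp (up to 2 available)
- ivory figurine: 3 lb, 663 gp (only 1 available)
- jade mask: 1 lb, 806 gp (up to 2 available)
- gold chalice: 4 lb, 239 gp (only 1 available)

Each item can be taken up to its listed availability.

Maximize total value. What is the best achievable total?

3258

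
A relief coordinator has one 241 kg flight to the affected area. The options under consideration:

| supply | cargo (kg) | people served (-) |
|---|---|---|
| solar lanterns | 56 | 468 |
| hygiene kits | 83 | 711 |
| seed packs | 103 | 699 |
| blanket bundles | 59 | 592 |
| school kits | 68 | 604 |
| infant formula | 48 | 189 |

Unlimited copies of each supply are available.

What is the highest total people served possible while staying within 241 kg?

Best packing: 4×blanket bundles — 236 kg, 2368 total.
Nothing else within 241 kg beats 2368.

2368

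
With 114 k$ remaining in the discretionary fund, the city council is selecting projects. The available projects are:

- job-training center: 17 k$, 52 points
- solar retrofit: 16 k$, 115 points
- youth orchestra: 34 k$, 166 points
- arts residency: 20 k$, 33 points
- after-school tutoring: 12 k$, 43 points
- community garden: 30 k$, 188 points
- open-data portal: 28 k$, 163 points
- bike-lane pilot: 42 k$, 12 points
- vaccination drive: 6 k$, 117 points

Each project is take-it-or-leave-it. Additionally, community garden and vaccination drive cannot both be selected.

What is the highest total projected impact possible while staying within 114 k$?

656

By projected impact per k$: vaccination drive 19.50, solar retrofit 7.19, community garden 6.27, open-data portal 5.82 lead.
Best packing: job-training center + solar retrofit + youth orchestra + after-school tutoring + open-data portal + vaccination drive — 113 k$, 656 total.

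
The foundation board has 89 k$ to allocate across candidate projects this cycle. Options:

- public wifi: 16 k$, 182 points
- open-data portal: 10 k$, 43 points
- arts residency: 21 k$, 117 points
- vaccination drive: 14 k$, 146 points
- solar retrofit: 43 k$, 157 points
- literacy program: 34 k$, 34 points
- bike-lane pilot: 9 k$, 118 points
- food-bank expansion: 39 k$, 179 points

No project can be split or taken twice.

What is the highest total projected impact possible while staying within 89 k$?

Ranking by ratio (projected impact/k$): bike-lane pilot 13.11, public wifi 11.38, vaccination drive 10.43.
Filling by ratio: public wifi + open-data portal + arts residency + vaccination drive + bike-lane pilot for 606, with 19 k$ left unused.
Replace arts residency with food-bank expansion: the trade gains 62 net, giving 668 at 88 k$.
Every other selection either busts 89 k$ or fails to beat 668.

668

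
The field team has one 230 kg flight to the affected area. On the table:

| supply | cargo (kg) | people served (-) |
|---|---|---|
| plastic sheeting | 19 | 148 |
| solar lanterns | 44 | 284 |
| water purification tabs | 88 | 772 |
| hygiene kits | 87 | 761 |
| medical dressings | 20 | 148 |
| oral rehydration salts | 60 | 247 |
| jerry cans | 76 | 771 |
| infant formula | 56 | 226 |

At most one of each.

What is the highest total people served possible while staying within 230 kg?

Density check — jerry cans 10.14, water purification tabs 8.77, hygiene kits 8.75, plastic sheeting 7.79 are the best per kg.
Taking the top-ratio supplies first gives plastic sheeting + water purification tabs + medical dressings + jerry cans for 1839 (203 kg).
Dropping medical dressings frees 20 kg; slotting in solar lanterns (44 kg) lifts the total to 1975 at 227 kg.
Solar lanterns + water purification tabs + medical dressings + jerry cans (228 kg) also reaches 1975 — a tie, but nothing goes higher.

1975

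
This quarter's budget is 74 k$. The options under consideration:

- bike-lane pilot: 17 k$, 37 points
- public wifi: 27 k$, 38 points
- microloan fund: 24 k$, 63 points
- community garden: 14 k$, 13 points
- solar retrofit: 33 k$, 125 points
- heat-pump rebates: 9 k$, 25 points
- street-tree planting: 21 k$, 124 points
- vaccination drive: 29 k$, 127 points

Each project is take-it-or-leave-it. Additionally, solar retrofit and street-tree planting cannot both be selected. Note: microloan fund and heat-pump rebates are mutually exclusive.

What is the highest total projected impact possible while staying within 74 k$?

314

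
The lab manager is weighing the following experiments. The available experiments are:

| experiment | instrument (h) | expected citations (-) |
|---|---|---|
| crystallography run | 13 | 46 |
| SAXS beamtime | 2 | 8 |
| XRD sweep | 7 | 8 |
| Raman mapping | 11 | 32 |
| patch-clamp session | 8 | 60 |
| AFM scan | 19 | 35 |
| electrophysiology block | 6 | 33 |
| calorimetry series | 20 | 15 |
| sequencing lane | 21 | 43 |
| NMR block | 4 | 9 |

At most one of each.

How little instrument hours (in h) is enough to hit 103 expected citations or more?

Need the lightest bundle worth ≥ 103.
SAXS beamtime + patch-clamp session + electrophysiology block + NMR block: 110 expected citations at 20 h.
No combination under 20 h hits 103.

20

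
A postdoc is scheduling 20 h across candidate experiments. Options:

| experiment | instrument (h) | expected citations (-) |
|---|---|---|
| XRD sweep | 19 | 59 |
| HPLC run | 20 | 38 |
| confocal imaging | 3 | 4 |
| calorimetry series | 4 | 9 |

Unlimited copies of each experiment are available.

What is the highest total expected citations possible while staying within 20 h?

Best packing: XRD sweep — 19 h, 59 total.
The spare 1 h is too small for any remaining experiment, and no exchange beats 59.

59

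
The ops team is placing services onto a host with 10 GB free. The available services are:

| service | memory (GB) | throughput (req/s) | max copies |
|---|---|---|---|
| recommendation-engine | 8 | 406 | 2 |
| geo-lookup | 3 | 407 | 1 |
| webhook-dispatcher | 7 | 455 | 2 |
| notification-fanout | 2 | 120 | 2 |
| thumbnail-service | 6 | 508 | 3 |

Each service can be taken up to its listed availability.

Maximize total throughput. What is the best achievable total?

Best packing: geo-lookup + thumbnail-service — 9 GB, 915 total.
The spare 1 GB is too small for any remaining service, and no exchange beats 915.

915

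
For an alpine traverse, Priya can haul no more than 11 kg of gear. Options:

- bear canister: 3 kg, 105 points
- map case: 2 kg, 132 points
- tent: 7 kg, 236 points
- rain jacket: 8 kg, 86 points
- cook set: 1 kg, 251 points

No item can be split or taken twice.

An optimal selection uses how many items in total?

3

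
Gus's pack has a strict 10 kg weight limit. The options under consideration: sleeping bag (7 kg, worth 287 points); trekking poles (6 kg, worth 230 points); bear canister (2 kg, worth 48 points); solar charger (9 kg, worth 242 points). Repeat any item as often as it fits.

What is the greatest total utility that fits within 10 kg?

335

Best packing: sleeping bag + bear canister — 9 kg, 335 total.
No other feasible combination exceeds 335.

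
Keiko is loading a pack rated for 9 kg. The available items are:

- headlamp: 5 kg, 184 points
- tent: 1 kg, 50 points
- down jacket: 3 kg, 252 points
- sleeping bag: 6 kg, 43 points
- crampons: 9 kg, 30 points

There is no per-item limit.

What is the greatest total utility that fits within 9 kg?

756

Best packing: 3×down jacket — 9 kg, 756 total.
Nothing else within 9 kg beats 756.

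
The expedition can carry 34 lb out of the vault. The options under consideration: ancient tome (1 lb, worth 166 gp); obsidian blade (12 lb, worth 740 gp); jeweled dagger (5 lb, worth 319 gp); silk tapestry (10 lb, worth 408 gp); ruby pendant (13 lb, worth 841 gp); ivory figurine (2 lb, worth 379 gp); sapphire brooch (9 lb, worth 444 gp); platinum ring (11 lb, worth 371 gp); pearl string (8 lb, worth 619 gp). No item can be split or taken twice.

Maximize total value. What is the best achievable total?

2449

Taking the top-ratio items first gives ancient tome + jeweled dagger + ruby pendant + ivory figurine + pearl string for 2324 (29 lb).
Replace jeweled dagger with sapphire brooch: the trade gains 125 net, giving 2449 at 33 lb.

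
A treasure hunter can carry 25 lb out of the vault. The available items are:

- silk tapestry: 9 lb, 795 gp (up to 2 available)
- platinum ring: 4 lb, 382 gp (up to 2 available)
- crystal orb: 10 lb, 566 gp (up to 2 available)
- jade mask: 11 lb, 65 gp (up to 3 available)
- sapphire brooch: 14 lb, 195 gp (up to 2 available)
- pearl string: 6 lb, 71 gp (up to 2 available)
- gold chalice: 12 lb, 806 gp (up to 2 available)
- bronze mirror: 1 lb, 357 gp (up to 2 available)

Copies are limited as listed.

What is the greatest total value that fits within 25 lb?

Greedy by ratio would take silk tapestry + 2×platinum ring + pearl string + 2×bronze mirror: 25 lb used, total 2344.
Dropping platinum ring and pearl string frees 10 lb; slotting in silk tapestry (9 lb) lifts the total to 2686 at 24 lb.
No other feasible combination exceeds 2686.

2686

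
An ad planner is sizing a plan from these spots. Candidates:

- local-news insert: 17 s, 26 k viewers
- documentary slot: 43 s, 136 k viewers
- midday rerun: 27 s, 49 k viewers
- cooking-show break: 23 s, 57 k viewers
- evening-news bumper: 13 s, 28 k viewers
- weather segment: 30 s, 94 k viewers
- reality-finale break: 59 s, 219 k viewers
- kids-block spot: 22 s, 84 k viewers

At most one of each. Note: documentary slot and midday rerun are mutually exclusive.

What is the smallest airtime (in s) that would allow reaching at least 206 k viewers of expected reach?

Look for the lowest-airtime combination reaching 206.
reality-finale break: 219 expected reach at 59 s.
Below 59 s the best achievable stays under 206.

59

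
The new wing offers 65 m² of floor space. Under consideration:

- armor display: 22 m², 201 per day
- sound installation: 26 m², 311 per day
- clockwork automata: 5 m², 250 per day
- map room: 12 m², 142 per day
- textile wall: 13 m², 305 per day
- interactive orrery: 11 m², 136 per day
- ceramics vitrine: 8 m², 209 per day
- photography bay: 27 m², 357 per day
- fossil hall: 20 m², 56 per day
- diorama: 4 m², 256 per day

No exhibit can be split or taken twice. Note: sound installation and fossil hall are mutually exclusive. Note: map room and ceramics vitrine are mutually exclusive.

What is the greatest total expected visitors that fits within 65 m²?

By expected visitors per m²: diorama 64.00, clockwork automata 50.00, ceramics vitrine 26.12 lead.
The ratio ordering already packs tightly: clockwork automata + textile wall + ceramics vitrine + photography bay + diorama, 57 m², 1377.

1377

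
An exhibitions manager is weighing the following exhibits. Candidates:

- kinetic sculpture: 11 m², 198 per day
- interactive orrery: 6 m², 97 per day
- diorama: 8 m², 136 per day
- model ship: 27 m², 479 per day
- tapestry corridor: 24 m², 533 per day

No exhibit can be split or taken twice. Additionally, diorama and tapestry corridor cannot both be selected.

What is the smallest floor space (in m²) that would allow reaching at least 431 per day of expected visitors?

24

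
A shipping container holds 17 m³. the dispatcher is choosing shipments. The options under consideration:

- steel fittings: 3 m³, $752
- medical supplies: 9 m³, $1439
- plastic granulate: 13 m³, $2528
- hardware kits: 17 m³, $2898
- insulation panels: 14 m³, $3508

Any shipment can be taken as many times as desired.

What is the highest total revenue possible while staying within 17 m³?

4260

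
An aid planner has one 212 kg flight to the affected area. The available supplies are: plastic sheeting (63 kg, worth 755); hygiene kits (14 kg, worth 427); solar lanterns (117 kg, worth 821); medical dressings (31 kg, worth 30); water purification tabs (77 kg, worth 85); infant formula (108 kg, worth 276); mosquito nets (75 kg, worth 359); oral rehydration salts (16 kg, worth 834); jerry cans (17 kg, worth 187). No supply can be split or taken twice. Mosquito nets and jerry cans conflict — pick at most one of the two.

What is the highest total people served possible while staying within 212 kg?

Best packing: plastic sheeting + hygiene kits + solar lanterns + oral rehydration salts — 210 kg, 2837 total.
No other feasible combination exceeds 2837.

2837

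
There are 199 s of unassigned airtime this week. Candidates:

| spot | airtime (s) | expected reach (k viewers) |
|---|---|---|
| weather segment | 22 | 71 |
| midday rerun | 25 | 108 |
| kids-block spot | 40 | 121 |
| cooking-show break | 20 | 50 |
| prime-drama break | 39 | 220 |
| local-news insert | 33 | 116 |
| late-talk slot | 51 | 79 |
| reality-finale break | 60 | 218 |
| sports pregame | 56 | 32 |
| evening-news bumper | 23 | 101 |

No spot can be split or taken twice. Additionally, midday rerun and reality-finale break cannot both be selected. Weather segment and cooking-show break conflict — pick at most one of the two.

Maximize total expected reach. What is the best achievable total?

Density check — prime-drama break 5.64, evening-news bumper 4.39, midday rerun 4.32, reality-finale break 3.63 are the best per s.
Best packing: kids-block spot + prime-drama break + local-news insert + reality-finale break + evening-news bumper — 195 s, 776 total.

776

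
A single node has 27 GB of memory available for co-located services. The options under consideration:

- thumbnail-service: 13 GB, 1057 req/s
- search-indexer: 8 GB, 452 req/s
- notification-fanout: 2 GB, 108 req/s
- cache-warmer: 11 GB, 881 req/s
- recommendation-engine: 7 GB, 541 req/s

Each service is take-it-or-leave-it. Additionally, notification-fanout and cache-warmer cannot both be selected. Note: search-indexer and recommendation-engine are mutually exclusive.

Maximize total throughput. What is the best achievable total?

Taking thumbnail-service + cache-warmer: 24 GB used, 1938 in throughput.
Next best is thumbnail-service + notification-fanout + recommendation-engine at 1706 (22 GB) — short by 232.

1938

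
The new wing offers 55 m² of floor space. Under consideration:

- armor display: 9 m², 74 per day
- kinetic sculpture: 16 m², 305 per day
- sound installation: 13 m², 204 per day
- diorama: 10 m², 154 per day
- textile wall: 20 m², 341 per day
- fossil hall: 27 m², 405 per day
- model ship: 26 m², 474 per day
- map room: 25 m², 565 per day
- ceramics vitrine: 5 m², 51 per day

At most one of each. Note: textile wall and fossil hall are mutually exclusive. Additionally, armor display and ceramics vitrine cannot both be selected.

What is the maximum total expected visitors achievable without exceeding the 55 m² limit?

Taking kinetic sculpture + sound installation + map room: 54 m² used, 1074 in expected visitors.
Runner-up diorama + textile wall + map room tops out at 1060.

1074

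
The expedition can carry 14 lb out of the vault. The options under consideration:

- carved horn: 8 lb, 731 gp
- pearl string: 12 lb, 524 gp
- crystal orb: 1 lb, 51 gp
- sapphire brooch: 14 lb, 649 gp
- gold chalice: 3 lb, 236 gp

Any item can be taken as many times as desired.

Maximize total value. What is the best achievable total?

1203

Carved horn + 2×gold chalice uses 14 of the 14 lb and totals 1203.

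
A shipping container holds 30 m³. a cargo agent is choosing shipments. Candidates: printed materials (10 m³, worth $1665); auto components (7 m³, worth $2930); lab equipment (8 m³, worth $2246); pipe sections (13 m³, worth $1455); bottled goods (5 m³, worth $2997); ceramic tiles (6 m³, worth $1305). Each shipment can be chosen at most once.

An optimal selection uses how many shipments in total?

4

Best achievable revenue is 9838.
printed materials + auto components + lab equipment + bottled goods hits 9838 at 30 m³.
All optima have 4 shipments.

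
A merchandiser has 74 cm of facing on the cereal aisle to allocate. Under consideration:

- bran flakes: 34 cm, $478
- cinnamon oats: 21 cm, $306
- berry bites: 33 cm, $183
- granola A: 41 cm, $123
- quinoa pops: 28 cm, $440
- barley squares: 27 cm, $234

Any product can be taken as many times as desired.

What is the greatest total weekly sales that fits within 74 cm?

1052

By weekly sales per cm: quinoa pops 15.71, cinnamon oats 14.57, bran flakes 14.06 lead.
Taking the top-ratio products first gives 2×quinoa pops for 880 (56 cm).
The 28 cm tied up in quinoa pops is better spent on 2×cinnamon oats — total rises to 1052 (70 cm).
The spare 4 cm is too small for any remaining product, and no exchange beats 1052.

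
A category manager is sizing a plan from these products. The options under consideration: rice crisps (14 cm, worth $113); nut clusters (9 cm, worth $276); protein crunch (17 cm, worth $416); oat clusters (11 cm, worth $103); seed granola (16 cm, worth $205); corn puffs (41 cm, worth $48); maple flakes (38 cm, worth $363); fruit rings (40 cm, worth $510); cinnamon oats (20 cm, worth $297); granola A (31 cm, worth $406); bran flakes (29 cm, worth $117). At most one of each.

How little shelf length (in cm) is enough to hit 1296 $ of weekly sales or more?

73

Need the lightest bundle worth ≥ 1296.
nut clusters + protein crunch + oat clusters + seed granola + cinnamon oats reaches 1297 using 73 cm.
Any bundle with less than 73 cm falls short of 1296.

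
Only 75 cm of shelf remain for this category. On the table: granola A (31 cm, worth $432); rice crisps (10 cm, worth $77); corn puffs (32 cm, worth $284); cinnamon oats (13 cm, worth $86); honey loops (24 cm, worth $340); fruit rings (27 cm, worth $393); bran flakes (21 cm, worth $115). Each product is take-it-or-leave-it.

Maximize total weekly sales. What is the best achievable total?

The ratio heuristic lands on rice crisps + cinnamon oats + honey loops + fruit rings (896) but leaves 1 cm idle.
The 34 cm tied up in rice crisps and honey loops is better spent on granola A — total rises to 911 (71 cm).

911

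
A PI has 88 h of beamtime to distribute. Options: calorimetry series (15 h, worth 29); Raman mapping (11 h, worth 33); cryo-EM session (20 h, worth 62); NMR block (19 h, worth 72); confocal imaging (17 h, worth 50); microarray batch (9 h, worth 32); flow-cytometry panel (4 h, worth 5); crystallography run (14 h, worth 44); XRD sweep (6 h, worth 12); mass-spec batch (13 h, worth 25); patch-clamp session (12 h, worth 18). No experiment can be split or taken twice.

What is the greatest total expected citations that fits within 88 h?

273

Density check — NMR block 3.79, microarray batch 3.56, crystallography run 3.14 are the best per h.
The ratio heuristic lands on Raman mapping + cryo-EM session + NMR block + microarray batch + flow-cytometry panel + crystallography run + XRD sweep (260) but leaves 5 h idle.
The 13 h tied up in microarray batch and flow-cytometry panel is better spent on confocal imaging — total rises to 273 (87 h).
Next best is calorimetry series + Raman mapping + cryo-EM session + NMR block + microarray batch + crystallography run at 272 (88 h) — short by 1.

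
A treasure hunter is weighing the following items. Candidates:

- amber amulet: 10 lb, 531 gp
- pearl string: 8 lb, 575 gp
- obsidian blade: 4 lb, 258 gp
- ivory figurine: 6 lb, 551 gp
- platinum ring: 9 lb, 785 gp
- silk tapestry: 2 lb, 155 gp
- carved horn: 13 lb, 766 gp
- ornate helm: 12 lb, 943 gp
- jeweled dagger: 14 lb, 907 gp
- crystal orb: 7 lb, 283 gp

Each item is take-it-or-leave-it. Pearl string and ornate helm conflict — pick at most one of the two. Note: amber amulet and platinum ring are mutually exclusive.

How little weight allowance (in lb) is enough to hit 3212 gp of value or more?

Need the lightest bundle worth ≥ 3212.
pearl string + obsidian blade + ivory figurine + platinum ring + silk tapestry + jeweled dagger: 3231 value at 43 lb.
No combination under 43 lb hits 3212.

43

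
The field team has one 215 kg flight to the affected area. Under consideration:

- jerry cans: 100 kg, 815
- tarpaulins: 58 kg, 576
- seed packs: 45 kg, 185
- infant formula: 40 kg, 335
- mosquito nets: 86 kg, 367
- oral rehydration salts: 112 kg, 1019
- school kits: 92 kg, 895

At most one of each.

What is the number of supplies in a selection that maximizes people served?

3

Best achievable people served is 1930.
One optimal bundle: tarpaulins + infant formula + oral rehydration salts (210 kg).
Any selection reaching 1930 contains exactly 3 supplies.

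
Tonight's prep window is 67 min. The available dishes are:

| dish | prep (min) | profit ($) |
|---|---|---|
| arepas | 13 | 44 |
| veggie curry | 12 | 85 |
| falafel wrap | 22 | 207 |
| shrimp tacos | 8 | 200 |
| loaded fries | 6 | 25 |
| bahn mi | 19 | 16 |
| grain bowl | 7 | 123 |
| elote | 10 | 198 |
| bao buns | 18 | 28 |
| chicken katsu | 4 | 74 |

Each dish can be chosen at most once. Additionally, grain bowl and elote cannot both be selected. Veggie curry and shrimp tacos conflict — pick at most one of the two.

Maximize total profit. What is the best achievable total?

748

Taking arepas + falafel wrap + shrimp tacos + loaded fries + elote + chicken katsu: 63 min used, 748 in profit.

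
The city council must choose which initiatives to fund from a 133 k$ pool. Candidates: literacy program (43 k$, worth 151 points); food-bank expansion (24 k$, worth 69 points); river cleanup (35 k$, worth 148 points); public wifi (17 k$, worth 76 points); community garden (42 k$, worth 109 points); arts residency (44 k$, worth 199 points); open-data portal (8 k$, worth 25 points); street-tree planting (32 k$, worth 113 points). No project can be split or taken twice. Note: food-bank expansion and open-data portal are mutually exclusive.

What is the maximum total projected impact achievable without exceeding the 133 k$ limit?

536

The ratio ordering already packs tightly: river cleanup + public wifi + arts residency + street-tree planting, 128 k$, 536.
The spare 5 k$ is too small for any remaining project, and no feasible exchange beats 536.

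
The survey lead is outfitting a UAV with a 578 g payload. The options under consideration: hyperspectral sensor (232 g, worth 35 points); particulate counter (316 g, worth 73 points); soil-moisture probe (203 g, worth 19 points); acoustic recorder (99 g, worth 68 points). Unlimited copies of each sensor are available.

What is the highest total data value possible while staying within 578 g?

Density check — acoustic recorder 0.69, particulate counter 0.23, hyperspectral sensor 0.15 are the best per g.
Best packing: 5×acoustic recorder — 495 g, 340 total.
No other feasible combination exceeds 340.

340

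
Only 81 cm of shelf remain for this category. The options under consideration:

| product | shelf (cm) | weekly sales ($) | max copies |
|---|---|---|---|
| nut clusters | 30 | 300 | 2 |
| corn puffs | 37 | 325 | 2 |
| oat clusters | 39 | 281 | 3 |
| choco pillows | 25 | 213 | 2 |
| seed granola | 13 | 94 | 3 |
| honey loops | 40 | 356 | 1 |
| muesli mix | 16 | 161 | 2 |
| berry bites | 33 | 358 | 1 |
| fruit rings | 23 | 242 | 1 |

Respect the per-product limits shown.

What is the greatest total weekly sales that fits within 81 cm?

819

The ratio heuristic lands on muesli mix + berry bites + fruit rings (761) but leaves 9 cm idle.
Replace fruit rings with nut clusters: the trade gains 58 net, giving 819 at 79 cm.
No other feasible combination exceeds 819.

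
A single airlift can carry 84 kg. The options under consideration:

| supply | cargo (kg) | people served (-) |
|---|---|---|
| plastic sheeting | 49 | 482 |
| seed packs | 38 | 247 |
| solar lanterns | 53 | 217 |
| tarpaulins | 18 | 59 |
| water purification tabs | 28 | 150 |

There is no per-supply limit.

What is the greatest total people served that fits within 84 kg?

632

Taking plastic sheeting + water purification tabs: 77 kg used, 632 in people served.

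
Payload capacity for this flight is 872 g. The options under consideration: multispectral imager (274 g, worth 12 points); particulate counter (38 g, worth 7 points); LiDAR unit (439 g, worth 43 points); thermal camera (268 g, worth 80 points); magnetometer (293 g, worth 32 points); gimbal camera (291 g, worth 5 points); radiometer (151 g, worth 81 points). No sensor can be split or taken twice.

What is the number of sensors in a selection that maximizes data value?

The maximum data value within 872 g is 204.
One optimal bundle: LiDAR unit + thermal camera + radiometer (858 g).
Any selection reaching 204 contains exactly 3 sensors.

3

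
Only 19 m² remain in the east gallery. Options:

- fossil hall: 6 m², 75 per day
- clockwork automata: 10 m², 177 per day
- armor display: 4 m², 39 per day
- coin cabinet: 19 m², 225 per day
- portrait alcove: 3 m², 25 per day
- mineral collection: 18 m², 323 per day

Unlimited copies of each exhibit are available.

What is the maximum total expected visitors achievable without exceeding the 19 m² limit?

Density check — mineral collection 17.94, clockwork automata 17.70, fossil hall 12.50, coin cabinet 11.84 are the best per m².
Best packing: mineral collection — 18 m², 323 total.
The spare 1 m² is too small for any remaining exhibit, and no exchange beats 323.

323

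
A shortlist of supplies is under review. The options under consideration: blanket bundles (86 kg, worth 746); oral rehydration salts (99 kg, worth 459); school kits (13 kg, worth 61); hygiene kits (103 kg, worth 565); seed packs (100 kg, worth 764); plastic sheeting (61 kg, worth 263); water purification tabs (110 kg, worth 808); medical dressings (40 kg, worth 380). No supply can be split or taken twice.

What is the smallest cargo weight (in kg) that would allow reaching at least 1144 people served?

139

Need the lightest bundle worth ≥ 1144.
Taking blanket bundles + school kits + medical dressings gives 1187 (≥ 1144) for 139 kg.
Any bundle with less than 139 kg falls short of 1144.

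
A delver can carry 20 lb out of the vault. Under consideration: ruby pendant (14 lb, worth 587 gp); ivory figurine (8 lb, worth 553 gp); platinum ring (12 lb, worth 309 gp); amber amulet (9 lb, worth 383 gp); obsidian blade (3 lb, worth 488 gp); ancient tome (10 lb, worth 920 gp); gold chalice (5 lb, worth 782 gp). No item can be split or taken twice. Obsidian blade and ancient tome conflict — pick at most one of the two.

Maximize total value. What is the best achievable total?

By value per lb: obsidian blade 162.67, gold chalice 156.40, ancient tome 92.00, ivory figurine 69.12 lead.
Ivory figurine + obsidian blade + gold chalice uses 16 of the 20 lb and totals 1823.

1823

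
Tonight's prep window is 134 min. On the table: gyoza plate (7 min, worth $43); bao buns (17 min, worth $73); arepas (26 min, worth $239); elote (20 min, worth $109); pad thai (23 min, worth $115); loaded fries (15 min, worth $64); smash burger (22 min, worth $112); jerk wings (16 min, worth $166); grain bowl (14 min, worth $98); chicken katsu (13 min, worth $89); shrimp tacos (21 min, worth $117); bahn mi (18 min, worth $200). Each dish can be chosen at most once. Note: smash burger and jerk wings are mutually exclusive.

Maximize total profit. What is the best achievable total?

1025

Density check — bahn mi 11.11, jerk wings 10.38, arepas 9.19 are the best per min.
Gyoza plate + bao buns + arepas + jerk wings + grain bowl + chicken katsu + shrimp tacos + bahn mi uses 132 of the 134 min and totals 1025.
No other feasible combination exceeds 1025.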